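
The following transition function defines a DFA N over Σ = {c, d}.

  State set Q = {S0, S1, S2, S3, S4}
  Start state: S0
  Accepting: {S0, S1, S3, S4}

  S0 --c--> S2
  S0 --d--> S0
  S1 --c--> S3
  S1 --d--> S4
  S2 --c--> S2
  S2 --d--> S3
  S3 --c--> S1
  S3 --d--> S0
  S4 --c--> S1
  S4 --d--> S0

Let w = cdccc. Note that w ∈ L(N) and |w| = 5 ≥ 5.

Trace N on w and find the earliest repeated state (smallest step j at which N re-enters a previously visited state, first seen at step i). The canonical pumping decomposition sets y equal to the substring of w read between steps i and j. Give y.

State sequence: S0 -c-> S2 -d-> S3 -c-> S1 -c-> S3 -c-> S1
First repeat at step 4: S3 was already visited.

So i = 2, j = 4, giving x = w[0:2] = cd, y = w[2:4] = cc, z = w[4:5] = c.
Check: |xy| = 4 ≤ 5 and |y| = 2 ≥ 1. Reading y takes N from S3 back to S3, so every xyⁱz is accepted.

cc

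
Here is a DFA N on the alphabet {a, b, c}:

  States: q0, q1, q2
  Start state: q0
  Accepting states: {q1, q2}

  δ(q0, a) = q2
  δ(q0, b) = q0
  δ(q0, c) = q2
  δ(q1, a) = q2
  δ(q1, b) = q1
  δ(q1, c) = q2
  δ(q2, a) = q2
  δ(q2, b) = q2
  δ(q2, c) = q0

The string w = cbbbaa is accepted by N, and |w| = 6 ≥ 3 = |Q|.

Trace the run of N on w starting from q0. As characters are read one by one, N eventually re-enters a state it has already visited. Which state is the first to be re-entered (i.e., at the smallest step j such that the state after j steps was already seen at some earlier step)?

q2

Run of N on w = c b b b a a:
  step 0: q0  (start)
  step 1: q2  (read c: q0→q2)
  step 2: q2  (read b: q2→q2)   ← first repeat (q2 seen earlier)
  step 3: q2  (read b: q2→q2)
  step 4: q2  (read b: q2→q2)
  step 5: q2  (read a: q2→q2)
  step 6: q2  (read a: q2→q2)

The earliest repeat is at step j = 2: N is in q2, which it already visited at step i = 1.
Since N has 3 states, any run of length ≥ 3 visits 3+1 states, so by pigeonhole some state repeats within the first 3 steps — that repeat gives the pumpable loop.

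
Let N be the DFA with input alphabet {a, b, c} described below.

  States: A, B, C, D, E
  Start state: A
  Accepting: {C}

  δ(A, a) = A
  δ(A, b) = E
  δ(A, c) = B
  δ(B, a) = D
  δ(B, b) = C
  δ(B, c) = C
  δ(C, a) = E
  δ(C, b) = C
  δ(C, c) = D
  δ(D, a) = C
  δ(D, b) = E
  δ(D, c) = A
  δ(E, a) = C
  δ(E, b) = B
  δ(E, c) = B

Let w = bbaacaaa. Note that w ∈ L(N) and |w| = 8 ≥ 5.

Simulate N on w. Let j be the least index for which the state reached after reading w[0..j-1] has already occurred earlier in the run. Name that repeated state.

Run of N on w = b b a a c a a a:
  step 0: A  (start)
  step 1: E  (read b: A→E)
  step 2: B  (read b: E→B)
  step 3: D  (read a: B→D)
  step 4: C  (read a: D→C)
  step 5: D  (read c: C→D)   ← first repeat (D seen earlier)
  step 6: C  (read a: D→C)
  step 7: E  (read a: C→E)
  step 8: C  (read a: E→C)

The earliest repeat is at step j = 5: N is in D, which it already visited at step i = 3.
The DFA has 5 states, so the proof of the pumping lemma guarantees a repeated state among the first 5+1 visited; the segment between the two visits is the pumpable y.

D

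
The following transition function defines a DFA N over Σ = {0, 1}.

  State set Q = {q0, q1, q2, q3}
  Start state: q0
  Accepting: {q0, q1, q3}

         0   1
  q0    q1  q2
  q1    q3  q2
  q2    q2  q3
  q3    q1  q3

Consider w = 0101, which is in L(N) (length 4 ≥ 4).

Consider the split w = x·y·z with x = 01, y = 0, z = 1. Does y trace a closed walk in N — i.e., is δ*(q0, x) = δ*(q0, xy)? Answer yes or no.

State sequence: q0 -0-> q1 -1-> q2 -0-> q2

After x (step 2): q2. After xy (step 3): q2.
They match, so y = 0 drives N around a cycle from q2 back to itself; pumping y any number of times keeps N in q2 before reading z, and xyⁱz ∈ L(N) for every i ≥ 0.

yes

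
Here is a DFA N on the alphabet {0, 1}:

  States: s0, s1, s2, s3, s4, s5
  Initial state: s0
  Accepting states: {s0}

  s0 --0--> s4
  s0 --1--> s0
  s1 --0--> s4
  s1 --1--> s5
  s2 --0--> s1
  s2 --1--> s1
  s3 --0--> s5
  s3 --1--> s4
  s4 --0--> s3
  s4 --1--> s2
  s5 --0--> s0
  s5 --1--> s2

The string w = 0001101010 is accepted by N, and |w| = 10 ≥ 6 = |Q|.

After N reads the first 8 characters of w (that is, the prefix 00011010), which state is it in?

s1

Run of N on the first 8 characters of w = 0 0 0 1 1 0 1 0:
  step 0: s0  (start)
  step 1: s4  (read 0: s0→s4)
  step 2: s3  (read 0: s4→s3)
  step 3: s5  (read 0: s3→s5)
  step 4: s2  (read 1: s5→s2)
  step 5: s1  (read 1: s2→s1)
  step 6: s4  (read 0: s1→s4)
  step 7: s2  (read 1: s4→s2)
  step 8: s1  (read 0: s2→s1)

After reading 8 characters, N is in state s1.
(This kind of state-tracing is the core of the pumping-lemma construction: with 6 states, pigeonhole forces a repeat within the first 6 steps.)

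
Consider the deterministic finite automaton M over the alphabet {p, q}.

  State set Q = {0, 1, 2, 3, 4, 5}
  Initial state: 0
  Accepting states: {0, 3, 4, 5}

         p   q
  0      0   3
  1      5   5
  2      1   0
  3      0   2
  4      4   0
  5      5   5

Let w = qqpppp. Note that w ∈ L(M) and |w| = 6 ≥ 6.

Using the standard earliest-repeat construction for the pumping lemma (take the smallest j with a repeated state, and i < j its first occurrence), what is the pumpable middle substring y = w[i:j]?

p

Run of M on w = q q p p p p:
  step 0: 0  (start)
  step 1: 3  (read q: 0→3)
  step 2: 2  (read q: 3→2)
  step 3: 1  (read p: 2→1)
  step 4: 5  (read p: 1→5)
  step 5: 5  (read p: 5→5)   ← first repeat (5 seen earlier)
  step 6: 5  (read p: 5→5)

So i = 4, j = 5, giving x = w[0:4] = qqpp, y = w[4:5] = p, z = w[5:6] = p.
Check: |xy| = 5 ≤ 6 and |y| = 1 ≥ 1. Reading y takes M from 5 back to 5, so every xyⁱz is accepted.
Since M has 6 states, any run of length ≥ 6 visits 6+1 states, so by pigeonhole some state repeats within the first 6 steps — that repeat gives the pumpable loop.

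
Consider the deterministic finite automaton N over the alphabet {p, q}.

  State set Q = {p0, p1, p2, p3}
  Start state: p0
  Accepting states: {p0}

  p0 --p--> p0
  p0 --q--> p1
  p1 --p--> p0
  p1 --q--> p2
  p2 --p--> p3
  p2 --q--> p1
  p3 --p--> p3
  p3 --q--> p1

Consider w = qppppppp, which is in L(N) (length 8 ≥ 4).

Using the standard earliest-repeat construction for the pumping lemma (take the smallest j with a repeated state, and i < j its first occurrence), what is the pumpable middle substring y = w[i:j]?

Run of N on w = q p p p p p p p:
  step 0: p0  (start)
  step 1: p1  (read q: p0→p1)
  step 2: p0  (read p: p1→p0)   ← first repeat (p0 seen earlier)
  step 3: p0  (read p: p0→p0)
  step 4: p0  (read p: p0→p0)
  step 5: p0  (read p: p0→p0)
  step 6: p0  (read p: p0→p0)
  step 7: p0  (read p: p0→p0)
  step 8: p0  (read p: p0→p0)

So i = 0, j = 2, giving x = w[0:0] = ε, y = w[0:2] = qp, z = w[2:8] = pppppp.
Check: |xy| = 2 ≤ 4 and |y| = 2 ≥ 1. Reading y takes N from p0 back to p0, so every xyⁱz is accepted.
The DFA has 4 states, so the proof of the pumping lemma guarantees a repeated state among the first 4+1 visited; the segment between the two visits is the pumpable y.

qp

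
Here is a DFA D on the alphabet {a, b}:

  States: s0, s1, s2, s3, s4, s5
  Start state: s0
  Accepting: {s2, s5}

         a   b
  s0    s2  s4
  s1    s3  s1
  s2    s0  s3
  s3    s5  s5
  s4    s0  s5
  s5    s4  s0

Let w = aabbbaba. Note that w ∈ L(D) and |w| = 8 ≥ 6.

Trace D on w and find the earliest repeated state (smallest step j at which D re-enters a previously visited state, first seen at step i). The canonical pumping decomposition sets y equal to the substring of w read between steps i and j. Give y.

aa

Run of D on w = a a b b b a b a:
  step 0: s0  (start)
  step 1: s2  (read a: s0→s2)
  step 2: s0  (read a: s2→s0)   ← first repeat (s0 seen earlier)
  step 3: s4  (read b: s0→s4)
  step 4: s5  (read b: s4→s5)
  step 5: s0  (read b: s5→s0)
  step 6: s2  (read a: s0→s2)
  step 7: s3  (read b: s2→s3)
  step 8: s5  (read a: s3→s5)

So i = 0, j = 2, giving x = w[0:0] = ε, y = w[0:2] = aa, z = w[2:8] = bbbaba.
Check: |xy| = 2 ≤ 6 and |y| = 2 ≥ 1. Reading y takes D from s0 back to s0, so every xyⁱz is accepted.
With |Q| = 6, pigeonhole forces a state repeat no later than step 6; the substring read between the first and second visits to that state can be pumped.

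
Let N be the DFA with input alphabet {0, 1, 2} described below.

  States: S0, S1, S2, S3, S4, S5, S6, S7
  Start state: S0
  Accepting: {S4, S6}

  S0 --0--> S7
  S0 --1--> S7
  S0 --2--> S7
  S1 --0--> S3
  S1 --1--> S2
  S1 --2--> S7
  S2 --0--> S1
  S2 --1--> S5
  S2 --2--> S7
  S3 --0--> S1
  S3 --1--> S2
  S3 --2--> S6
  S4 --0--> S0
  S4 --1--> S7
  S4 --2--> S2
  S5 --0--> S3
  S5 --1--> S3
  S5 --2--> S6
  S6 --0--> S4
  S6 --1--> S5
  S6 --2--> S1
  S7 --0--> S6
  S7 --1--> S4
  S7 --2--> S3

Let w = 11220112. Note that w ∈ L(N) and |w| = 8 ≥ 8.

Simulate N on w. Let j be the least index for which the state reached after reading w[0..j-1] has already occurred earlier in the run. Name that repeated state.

Run of N on w = 1 1 2 2 0 1 1 2:
  step 0: S0  (start)
  step 1: S7  (read 1: S0→S7)
  step 2: S4  (read 1: S7→S4)
  step 3: S2  (read 2: S4→S2)
  step 4: S7  (read 2: S2→S7)   ← first repeat (S7 seen earlier)
  step 5: S6  (read 0: S7→S6)
  step 6: S5  (read 1: S6→S5)
  step 7: S3  (read 1: S5→S3)
  step 8: S6  (read 2: S3→S6)

The earliest repeat is at step j = 4: N is in S7, which it already visited at step i = 1.

S7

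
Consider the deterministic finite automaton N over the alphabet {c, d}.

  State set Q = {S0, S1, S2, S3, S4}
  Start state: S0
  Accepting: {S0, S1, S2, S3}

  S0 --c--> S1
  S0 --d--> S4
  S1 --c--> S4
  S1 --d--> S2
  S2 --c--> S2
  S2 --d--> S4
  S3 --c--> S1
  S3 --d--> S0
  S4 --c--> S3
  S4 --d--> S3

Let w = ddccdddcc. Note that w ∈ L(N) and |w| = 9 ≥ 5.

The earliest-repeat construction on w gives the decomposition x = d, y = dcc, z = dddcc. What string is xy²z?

ddccdccdddcc

xy^2z = d·dcc·dcc·dddcc = ddccdccdddcc.
Reading y = dcc takes N from S4 back to S4, so after x·y·y the machine is still in S4, and z then leads to the accepting state S1. Hence ddccdccdddcc ∈ L(N).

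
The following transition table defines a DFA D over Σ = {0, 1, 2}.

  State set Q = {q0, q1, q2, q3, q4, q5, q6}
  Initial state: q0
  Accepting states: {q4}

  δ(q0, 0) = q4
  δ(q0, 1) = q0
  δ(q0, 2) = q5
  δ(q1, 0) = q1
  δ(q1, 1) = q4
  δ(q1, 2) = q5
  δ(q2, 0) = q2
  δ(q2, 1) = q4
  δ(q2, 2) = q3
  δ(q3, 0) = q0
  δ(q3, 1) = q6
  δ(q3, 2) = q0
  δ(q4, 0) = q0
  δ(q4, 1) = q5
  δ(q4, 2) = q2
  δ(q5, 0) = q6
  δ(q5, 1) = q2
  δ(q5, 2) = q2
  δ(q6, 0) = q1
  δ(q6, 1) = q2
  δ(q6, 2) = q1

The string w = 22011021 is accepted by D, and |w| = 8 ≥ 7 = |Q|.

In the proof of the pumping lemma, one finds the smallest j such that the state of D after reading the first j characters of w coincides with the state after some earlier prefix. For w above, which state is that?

q2

Run of D on w = 2 2 0 1 1 0 2 1:
  step 0: q0  (start)
  step 1: q5  (read 2: q0→q5)
  step 2: q2  (read 2: q5→q2)
  step 3: q2  (read 0: q2→q2)   ← first repeat (q2 seen earlier)
  step 4: q4  (read 1: q2→q4)
  step 5: q5  (read 1: q4→q5)
  step 6: q6  (read 0: q5→q6)
  step 7: q1  (read 2: q6→q1)
  step 8: q4  (read 1: q1→q4)

The earliest repeat is at step j = 3: D is in q2, which it already visited at step i = 2.
The DFA has 7 states, so the proof of the pumping lemma guarantees a repeated state among the first 7+1 visited; the segment between the two visits is the pumpable y.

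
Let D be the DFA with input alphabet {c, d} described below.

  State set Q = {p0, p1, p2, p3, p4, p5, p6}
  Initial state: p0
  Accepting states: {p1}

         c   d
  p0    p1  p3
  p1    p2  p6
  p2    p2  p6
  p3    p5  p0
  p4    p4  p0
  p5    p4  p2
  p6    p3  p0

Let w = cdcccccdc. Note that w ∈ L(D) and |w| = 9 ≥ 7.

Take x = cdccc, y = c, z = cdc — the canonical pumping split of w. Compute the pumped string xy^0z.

xy⁰z = xz = cdccc·cdc = cdccccdc.
Reading y = c takes D from p4 back to p4, so after x the machine is still in p4, and z then leads to the accepting state p1. Hence cdccccdc ∈ L(D).

cdccccdc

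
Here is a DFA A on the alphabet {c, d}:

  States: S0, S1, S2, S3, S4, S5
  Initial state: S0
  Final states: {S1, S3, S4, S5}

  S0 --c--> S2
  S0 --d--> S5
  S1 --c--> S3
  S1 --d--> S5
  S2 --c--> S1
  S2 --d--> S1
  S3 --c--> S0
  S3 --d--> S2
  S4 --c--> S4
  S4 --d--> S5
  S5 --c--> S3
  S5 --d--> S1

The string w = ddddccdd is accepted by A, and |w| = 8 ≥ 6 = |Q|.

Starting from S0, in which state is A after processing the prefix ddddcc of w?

S0

State sequence: S0 -d-> S5 -d-> S1 -d-> S5 -d-> S1 -c-> S3 -c-> S0

After reading 6 characters, A is in state S0.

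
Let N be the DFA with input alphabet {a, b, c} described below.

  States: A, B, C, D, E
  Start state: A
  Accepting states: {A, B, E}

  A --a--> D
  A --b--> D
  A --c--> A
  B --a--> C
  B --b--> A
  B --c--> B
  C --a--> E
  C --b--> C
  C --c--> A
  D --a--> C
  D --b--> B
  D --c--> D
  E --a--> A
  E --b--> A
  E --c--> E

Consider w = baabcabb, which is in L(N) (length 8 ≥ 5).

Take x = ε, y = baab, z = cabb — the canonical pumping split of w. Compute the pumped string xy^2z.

baabbaabcabb

xy^2z = ε·baab·baab·cabb = baabbaabcabb.
Reading y = baab takes N from A back to A, so after x·y·y the machine is still in A, and z then leads to the accepting state A. Hence baabbaabcabb ∈ L(N).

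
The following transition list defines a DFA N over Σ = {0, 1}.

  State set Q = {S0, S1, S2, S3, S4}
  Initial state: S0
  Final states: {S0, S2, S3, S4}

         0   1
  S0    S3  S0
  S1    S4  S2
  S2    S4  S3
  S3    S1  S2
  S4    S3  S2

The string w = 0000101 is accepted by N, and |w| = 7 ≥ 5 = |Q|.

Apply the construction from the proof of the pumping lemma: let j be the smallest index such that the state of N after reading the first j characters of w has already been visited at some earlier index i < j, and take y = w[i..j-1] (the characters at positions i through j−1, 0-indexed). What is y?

Run of N on w = 0 0 0 0 1 0 1:
  step 0: S0  (start)
  step 1: S3  (read 0: S0→S3)
  step 2: S1  (read 0: S3→S1)
  step 3: S4  (read 0: S1→S4)
  step 4: S3  (read 0: S4→S3)   ← first repeat (S3 seen earlier)
  step 5: S2  (read 1: S3→S2)
  step 6: S4  (read 0: S2→S4)
  step 7: S2  (read 1: S4→S2)

So i = 1, j = 4, giving x = w[0:1] = 0, y = w[1:4] = 000, z = w[4:7] = 101.
Check: |xy| = 4 ≤ 5 and |y| = 3 ≥ 1. Reading y takes N from S3 back to S3, so every xyⁱz is accepted.

000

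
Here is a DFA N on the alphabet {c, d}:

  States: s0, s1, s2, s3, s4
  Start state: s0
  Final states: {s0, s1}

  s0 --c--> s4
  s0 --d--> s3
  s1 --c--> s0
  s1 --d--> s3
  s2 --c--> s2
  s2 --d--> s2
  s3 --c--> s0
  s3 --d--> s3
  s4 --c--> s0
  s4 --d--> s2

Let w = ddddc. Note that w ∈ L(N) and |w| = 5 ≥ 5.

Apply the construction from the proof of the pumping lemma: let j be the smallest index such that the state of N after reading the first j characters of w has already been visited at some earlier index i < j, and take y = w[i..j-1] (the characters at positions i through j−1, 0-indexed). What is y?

Run of N on w = d d d d c:
  step 0: s0  (start)
  step 1: s3  (read d: s0→s3)
  step 2: s3  (read d: s3→s3)   ← first repeat (s3 seen earlier)
  step 3: s3  (read d: s3→s3)
  step 4: s3  (read d: s3→s3)
  step 5: s0  (read c: s3→s0)

So i = 1, j = 2, giving x = w[0:1] = d, y = w[1:2] = d, z = w[2:5] = ddc.
Check: |xy| = 2 ≤ 5 and |y| = 1 ≥ 1. Reading y takes N from s3 back to s3, so every xyⁱz is accepted.

d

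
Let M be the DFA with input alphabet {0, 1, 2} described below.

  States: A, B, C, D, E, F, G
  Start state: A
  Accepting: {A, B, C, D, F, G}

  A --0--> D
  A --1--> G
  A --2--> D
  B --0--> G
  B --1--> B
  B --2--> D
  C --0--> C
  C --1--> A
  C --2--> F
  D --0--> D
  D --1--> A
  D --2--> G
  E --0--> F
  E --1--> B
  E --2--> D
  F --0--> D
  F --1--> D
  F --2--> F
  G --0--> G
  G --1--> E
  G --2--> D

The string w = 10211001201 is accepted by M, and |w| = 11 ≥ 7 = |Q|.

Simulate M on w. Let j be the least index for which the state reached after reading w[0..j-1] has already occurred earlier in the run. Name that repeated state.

G

State sequence: A -1-> G -0-> G -2-> D -1-> A -1-> G -0-> G -0-> G -1-> E -2-> D -0-> D -1-> A
First repeat at step 2: G was already visited.

The earliest repeat is at step j = 2: M is in G, which it already visited at step i = 1.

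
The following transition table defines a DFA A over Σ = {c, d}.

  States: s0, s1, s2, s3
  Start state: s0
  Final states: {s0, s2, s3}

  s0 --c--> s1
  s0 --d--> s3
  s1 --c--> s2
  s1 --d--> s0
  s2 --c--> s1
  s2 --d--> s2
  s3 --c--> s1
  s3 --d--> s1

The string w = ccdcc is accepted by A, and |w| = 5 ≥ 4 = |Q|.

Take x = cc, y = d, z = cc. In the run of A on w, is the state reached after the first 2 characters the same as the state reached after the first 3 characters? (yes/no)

yes

State sequence: s0 -c-> s1 -c-> s2 -d-> s2

After x (step 2): s2. After xy (step 3): s2.
They match, so y = d drives A around a cycle from s2 back to itself; pumping y any number of times keeps A in s2 before reading z, and xyⁱz ∈ L(A) for every i ≥ 0.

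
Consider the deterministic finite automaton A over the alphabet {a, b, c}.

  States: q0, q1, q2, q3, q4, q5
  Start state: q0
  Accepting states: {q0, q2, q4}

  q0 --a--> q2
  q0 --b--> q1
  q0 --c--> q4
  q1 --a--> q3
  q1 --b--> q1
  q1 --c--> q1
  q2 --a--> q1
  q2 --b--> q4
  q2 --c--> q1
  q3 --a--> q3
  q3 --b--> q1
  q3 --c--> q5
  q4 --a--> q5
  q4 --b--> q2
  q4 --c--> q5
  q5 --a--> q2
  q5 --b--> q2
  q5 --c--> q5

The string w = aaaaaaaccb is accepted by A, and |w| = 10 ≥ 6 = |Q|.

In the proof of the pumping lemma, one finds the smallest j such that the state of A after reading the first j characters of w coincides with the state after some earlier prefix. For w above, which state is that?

Run of A on w = a a a a a a a c c b:
  step 0: q0  (start)
  step 1: q2  (read a: q0→q2)
  step 2: q1  (read a: q2→q1)
  step 3: q3  (read a: q1→q3)
  step 4: q3  (read a: q3→q3)   ← first repeat (q3 seen earlier)
  step 5: q3  (read a: q3→q3)
  step 6: q3  (read a: q3→q3)
  step 7: q3  (read a: q3→q3)
  step 8: q5  (read c: q3→q5)
  step 9: q5  (read c: q5→q5)
  step 10: q2  (read b: q5→q2)

The earliest repeat is at step j = 4: A is in q3, which it already visited at step i = 3.
With |Q| = 6, pigeonhole forces a state repeat no later than step 6; the substring read between the first and second visits to that state can be pumped.

q3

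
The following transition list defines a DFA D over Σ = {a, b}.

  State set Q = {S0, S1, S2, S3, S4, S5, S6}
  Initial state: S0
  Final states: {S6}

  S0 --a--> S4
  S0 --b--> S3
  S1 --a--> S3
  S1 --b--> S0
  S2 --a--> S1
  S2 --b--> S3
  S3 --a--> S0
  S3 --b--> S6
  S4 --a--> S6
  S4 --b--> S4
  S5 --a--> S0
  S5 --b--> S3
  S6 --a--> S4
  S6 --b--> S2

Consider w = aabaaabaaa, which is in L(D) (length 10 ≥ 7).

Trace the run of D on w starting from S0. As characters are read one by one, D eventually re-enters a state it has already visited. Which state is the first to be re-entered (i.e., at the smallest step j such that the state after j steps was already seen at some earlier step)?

S0

Run of D on w = a a b a a a b a a a:
  step 0: S0  (start)
  step 1: S4  (read a: S0→S4)
  step 2: S6  (read a: S4→S6)
  step 3: S2  (read b: S6→S2)
  step 4: S1  (read a: S2→S1)
  step 5: S3  (read a: S1→S3)
  step 6: S0  (read a: S3→S0)   ← first repeat (S0 seen earlier)
  step 7: S3  (read b: S0→S3)
  step 8: S0  (read a: S3→S0)
  step 9: S4  (read a: S0→S4)
  step 10: S6  (read a: S4→S6)

The earliest repeat is at step j = 6: D is in S0, which it already visited at step i = 0.
Pumping length from the standard proof: p = 7 (the number of states). The repeated state found above gives |xy| = j ≤ 7 and |y| = j − i ≥ 1.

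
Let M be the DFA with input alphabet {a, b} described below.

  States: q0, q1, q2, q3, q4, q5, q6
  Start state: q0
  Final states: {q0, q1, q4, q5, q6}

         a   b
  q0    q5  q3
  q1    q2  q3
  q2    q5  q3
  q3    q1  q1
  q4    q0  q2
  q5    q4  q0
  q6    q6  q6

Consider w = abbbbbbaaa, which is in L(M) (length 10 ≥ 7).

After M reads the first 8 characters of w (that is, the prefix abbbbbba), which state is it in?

q1

State sequence: q0 -a-> q5 -b-> q0 -b-> q3 -b-> q1 -b-> q3 -b-> q1 -b-> q3 -a-> q1

After reading 8 characters, M is in state q1.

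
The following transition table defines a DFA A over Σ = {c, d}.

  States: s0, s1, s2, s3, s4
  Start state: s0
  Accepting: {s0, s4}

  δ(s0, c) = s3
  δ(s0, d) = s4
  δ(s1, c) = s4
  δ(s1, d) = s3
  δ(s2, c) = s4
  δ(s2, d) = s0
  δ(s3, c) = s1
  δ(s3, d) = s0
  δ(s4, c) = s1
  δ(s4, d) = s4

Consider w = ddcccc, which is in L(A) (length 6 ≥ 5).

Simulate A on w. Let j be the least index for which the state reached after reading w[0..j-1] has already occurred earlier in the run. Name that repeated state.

s4

State sequence: s0 -d-> s4 -d-> s4 -c-> s1 -c-> s4 -c-> s1 -c-> s4
First repeat at step 2: s4 was already visited.

The earliest repeat is at step j = 2: A is in s4, which it already visited at step i = 1.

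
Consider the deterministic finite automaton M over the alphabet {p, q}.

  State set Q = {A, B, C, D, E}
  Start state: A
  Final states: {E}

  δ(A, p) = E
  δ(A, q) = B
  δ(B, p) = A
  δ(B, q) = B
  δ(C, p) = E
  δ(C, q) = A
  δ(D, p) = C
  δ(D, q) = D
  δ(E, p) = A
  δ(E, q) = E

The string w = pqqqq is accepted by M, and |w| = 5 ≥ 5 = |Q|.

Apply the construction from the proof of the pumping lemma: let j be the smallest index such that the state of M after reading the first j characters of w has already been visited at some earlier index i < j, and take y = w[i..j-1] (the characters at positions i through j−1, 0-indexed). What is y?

Run of M on w = p q q q q:
  step 0: A  (start)
  step 1: E  (read p: A→E)
  step 2: E  (read q: E→E)   ← first repeat (E seen earlier)
  step 3: E  (read q: E→E)
  step 4: E  (read q: E→E)
  step 5: E  (read q: E→E)

So i = 1, j = 2, giving x = w[0:1] = p, y = w[1:2] = q, z = w[2:5] = qqq.
Check: |xy| = 2 ≤ 5 and |y| = 1 ≥ 1. Reading y takes M from E back to E, so every xyⁱz is accepted.
The DFA has 5 states, so the proof of the pumping lemma guarantees a repeated state among the first 5+1 visited; the segment between the two visits is the pumpable y.

q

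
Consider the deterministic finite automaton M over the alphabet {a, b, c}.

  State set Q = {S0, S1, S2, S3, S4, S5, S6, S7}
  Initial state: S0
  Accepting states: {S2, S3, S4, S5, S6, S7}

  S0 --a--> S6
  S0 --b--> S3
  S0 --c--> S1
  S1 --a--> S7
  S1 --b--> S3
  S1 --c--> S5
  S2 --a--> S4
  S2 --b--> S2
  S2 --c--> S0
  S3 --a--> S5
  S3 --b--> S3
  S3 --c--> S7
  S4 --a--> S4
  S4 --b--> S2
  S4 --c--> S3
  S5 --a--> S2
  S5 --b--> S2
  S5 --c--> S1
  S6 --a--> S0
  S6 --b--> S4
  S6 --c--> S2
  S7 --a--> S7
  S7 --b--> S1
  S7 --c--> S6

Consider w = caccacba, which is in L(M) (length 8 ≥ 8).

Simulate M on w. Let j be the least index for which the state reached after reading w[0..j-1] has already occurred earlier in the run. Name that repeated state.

Run of M on w = c a c c a c b a:
  step 0: S0  (start)
  step 1: S1  (read c: S0→S1)
  step 2: S7  (read a: S1→S7)
  step 3: S6  (read c: S7→S6)
  step 4: S2  (read c: S6→S2)
  step 5: S4  (read a: S2→S4)
  step 6: S3  (read c: S4→S3)
  step 7: S3  (read b: S3→S3)   ← first repeat (S3 seen earlier)
  step 8: S5  (read a: S3→S5)

The earliest repeat is at step j = 7: M is in S3, which it already visited at step i = 6.
With |Q| = 8, pigeonhole forces a state repeat no later than step 8; the substring read between the first and second visits to that state can be pumped.

S3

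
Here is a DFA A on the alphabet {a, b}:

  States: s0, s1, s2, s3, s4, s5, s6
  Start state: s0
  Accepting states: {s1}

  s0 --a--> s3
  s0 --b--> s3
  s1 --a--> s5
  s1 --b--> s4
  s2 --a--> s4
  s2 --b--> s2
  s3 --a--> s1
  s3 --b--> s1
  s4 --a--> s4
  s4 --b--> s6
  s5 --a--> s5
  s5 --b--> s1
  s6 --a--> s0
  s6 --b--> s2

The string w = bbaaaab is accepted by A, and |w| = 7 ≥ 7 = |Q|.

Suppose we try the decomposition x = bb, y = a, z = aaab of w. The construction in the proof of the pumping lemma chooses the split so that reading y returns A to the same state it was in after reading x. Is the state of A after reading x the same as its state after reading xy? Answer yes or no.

no

Run of A on the first 3 characters of w = b b a:
  step 0: s0  (start)
  step 1: s3  (read b: s0→s3)
  step 2: s1  (read b: s3→s1)
  step 3: s5  (read a: s1→s5)

After x (step 2): s1. After xy (step 3): s5.
They differ (s1 ≠ s5), so y is not a cycle from the state after x; this split is not the one the pumping-lemma construction produces, and pumping y need not keep the string in L(A).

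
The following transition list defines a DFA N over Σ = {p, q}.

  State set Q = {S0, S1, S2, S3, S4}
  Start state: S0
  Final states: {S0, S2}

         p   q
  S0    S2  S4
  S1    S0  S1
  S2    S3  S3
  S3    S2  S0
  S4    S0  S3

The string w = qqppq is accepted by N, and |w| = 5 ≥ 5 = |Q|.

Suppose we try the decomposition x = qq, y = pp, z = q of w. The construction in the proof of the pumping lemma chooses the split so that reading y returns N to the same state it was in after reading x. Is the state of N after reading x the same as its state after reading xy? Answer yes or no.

yes

State sequence: S0 -q-> S4 -q-> S3 -p-> S2 -p-> S3

After x (step 2): S3. After xy (step 4): S3.
They match, so y = pp drives N around a cycle from S3 back to itself; pumping y any number of times keeps N in S3 before reading z, and xyⁱz ∈ L(N) for every i ≥ 0.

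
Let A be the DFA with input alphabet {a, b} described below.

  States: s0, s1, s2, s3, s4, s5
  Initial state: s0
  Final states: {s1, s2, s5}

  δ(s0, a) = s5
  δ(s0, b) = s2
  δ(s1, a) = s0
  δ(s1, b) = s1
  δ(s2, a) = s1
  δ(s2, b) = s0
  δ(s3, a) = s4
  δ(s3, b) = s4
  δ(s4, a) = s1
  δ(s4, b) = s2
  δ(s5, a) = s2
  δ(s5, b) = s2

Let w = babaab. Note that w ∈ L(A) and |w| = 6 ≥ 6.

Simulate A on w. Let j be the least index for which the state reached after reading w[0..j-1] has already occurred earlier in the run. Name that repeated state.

s1

State sequence: s0 -b-> s2 -a-> s1 -b-> s1 -a-> s0 -a-> s5 -b-> s2
First repeat at step 3: s1 was already visited.

The earliest repeat is at step j = 3: A is in s1, which it already visited at step i = 2.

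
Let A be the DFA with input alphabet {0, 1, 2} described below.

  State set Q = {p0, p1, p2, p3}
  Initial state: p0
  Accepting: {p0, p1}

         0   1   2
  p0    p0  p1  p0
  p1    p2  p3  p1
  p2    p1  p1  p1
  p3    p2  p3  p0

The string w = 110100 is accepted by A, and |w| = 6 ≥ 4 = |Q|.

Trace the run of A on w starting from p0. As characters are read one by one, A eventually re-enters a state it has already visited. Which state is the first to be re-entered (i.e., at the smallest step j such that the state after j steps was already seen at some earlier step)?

p1

Run of A on w = 1 1 0 1 0 0:
  step 0: p0  (start)
  step 1: p1  (read 1: p0→p1)
  step 2: p3  (read 1: p1→p3)
  step 3: p2  (read 0: p3→p2)
  step 4: p1  (read 1: p2→p1)   ← first repeat (p1 seen earlier)
  step 5: p2  (read 0: p1→p2)
  step 6: p1  (read 0: p2→p1)

The earliest repeat is at step j = 4: A is in p1, which it already visited at step i = 1.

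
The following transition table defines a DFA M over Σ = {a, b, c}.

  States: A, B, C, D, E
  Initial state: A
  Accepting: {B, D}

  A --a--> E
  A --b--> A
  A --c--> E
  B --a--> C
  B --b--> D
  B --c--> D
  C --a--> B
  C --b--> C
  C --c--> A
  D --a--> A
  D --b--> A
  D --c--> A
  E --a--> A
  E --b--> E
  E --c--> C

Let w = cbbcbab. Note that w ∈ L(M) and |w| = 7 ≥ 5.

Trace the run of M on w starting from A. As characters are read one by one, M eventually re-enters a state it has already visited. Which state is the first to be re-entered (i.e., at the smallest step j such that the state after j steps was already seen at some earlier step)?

E

Run of M on w = c b b c b a b:
  step 0: A  (start)
  step 1: E  (read c: A→E)
  step 2: E  (read b: E→E)   ← first repeat (E seen earlier)
  step 3: E  (read b: E→E)
  step 4: C  (read c: E→C)
  step 5: C  (read b: C→C)
  step 6: B  (read a: C→B)
  step 7: D  (read b: B→D)

The earliest repeat is at step j = 2: M is in E, which it already visited at step i = 1.
The DFA has 5 states, so the proof of the pumping lemma guarantees a repeated state among the first 5+1 visited; the segment between the two visits is the pumpable y.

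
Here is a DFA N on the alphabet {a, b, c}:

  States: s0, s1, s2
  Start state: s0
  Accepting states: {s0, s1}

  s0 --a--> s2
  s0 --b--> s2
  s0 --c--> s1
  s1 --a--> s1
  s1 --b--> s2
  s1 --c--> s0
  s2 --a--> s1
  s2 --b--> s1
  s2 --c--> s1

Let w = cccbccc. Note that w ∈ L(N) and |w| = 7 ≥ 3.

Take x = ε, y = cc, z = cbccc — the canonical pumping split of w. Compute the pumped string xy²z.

cccccbccc

xy^2z = ε·cc·cc·cbccc = cccccbccc.
Reading y = cc takes N from s0 back to s0, so after x·y·y the machine is still in s0, and z then leads to the accepting state s1. Hence cccccbccc ∈ L(N).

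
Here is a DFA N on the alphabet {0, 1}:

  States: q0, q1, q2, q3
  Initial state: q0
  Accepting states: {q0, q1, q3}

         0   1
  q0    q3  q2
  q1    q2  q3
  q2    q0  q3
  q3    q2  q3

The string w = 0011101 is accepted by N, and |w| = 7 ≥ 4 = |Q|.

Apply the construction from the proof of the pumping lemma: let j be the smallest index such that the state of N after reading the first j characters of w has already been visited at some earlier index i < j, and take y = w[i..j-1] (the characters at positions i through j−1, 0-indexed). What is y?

01

Run of N on w = 0 0 1 1 1 0 1:
  step 0: q0  (start)
  step 1: q3  (read 0: q0→q3)
  step 2: q2  (read 0: q3→q2)
  step 3: q3  (read 1: q2→q3)   ← first repeat (q3 seen earlier)
  step 4: q3  (read 1: q3→q3)
  step 5: q3  (read 1: q3→q3)
  step 6: q2  (read 0: q3→q2)
  step 7: q3  (read 1: q2→q3)

So i = 1, j = 3, giving x = w[0:1] = 0, y = w[1:3] = 01, z = w[3:7] = 1101.
Check: |xy| = 3 ≤ 4 and |y| = 2 ≥ 1. Reading y takes N from q3 back to q3, so every xyⁱz is accepted.
Pumping length from the standard proof: p = 4 (the number of states). The repeated state found above gives |xy| = j ≤ 4 and |y| = j − i ≥ 1.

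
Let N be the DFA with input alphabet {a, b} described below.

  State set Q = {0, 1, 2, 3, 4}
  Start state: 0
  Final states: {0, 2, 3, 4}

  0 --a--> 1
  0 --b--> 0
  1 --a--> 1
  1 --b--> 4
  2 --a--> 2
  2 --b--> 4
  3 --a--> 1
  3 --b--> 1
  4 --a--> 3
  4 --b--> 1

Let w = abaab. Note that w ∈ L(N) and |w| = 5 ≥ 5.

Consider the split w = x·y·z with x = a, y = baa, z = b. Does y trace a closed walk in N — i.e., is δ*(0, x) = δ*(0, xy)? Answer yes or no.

State sequence: 0 -a-> 1 -b-> 4 -a-> 3 -a-> 1

After x (step 1): 1. After xy (step 4): 1.
They match, so y = baa drives N around a cycle from 1 back to itself; pumping y any number of times keeps N in 1 before reading z, and xyⁱz ∈ L(N) for every i ≥ 0.

yes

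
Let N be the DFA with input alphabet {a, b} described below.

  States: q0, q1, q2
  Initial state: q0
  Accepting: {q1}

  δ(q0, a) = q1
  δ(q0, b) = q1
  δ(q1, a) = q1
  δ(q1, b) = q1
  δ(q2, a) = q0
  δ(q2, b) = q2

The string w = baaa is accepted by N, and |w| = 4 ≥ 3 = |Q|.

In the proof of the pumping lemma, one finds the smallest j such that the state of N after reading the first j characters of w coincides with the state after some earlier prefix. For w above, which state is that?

q1

Run of N on w = b a a a:
  step 0: q0  (start)
  step 1: q1  (read b: q0→q1)
  step 2: q1  (read a: q1→q1)   ← first repeat (q1 seen earlier)
  step 3: q1  (read a: q1→q1)
  step 4: q1  (read a: q1→q1)

The earliest repeat is at step j = 2: N is in q1, which it already visited at step i = 1.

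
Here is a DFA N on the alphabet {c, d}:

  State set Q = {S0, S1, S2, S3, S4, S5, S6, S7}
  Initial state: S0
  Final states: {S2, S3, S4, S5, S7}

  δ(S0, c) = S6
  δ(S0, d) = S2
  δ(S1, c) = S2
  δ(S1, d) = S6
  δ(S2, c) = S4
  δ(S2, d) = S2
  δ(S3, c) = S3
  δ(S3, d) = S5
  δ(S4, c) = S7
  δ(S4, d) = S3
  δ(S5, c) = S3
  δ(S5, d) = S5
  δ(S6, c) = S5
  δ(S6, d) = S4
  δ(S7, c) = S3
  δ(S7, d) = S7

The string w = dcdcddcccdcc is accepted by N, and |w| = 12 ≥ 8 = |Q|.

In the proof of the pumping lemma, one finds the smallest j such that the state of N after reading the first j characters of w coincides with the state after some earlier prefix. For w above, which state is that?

Run of N on w = d c d c d d c c c d c c:
  step 0: S0  (start)
  step 1: S2  (read d: S0→S2)
  step 2: S4  (read c: S2→S4)
  step 3: S3  (read d: S4→S3)
  step 4: S3  (read c: S3→S3)   ← first repeat (S3 seen earlier)
  step 5: S5  (read d: S3→S5)
  step 6: S5  (read d: S5→S5)
  step 7: S3  (read c: S5→S3)
  step 8: S3  (read c: S3→S3)
  step 9: S3  (read c: S3→S3)
  step 10: S5  (read d: S3→S5)
  step 11: S3  (read c: S5→S3)
  step 12: S3  (read c: S3→S3)

The earliest repeat is at step j = 4: N is in S3, which it already visited at step i = 3.

S3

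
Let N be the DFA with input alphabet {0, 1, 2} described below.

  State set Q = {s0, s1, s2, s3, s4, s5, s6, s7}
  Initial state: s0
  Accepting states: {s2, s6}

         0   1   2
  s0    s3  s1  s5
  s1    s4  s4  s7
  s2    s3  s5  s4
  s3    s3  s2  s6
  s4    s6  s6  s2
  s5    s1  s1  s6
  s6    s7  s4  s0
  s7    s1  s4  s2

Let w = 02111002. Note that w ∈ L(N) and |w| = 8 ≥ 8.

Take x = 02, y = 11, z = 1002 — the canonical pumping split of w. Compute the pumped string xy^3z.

xy^3z = 02·11·11·11·1002 = 021111111002.
Reading y = 11 takes N from s6 back to s6, so after x·y·y·y the machine is still in s6, and z then leads to the accepting state s2. Hence 021111111002 ∈ L(N).

021111111002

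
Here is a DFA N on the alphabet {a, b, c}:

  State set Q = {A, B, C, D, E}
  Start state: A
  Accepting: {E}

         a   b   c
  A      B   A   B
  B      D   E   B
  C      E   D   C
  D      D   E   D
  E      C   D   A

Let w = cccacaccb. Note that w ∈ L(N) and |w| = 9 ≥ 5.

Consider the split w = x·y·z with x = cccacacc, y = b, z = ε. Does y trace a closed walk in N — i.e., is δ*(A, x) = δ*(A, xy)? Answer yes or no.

no

Run of N on the first 9 characters of w = c c c a c a c c b:
  step 0: A  (start)
  step 1: B  (read c: A→B)
  step 2: B  (read c: B→B)
  step 3: B  (read c: B→B)
  step 4: D  (read a: B→D)
  step 5: D  (read c: D→D)
  step 6: D  (read a: D→D)
  step 7: D  (read c: D→D)
  step 8: D  (read c: D→D)
  step 9: E  (read b: D→E)

After x (step 8): D. After xy (step 9): E.
They differ (D ≠ E), so y is not a cycle from the state after x; this split is not the one the pumping-lemma construction produces, and pumping y need not keep the string in L(N).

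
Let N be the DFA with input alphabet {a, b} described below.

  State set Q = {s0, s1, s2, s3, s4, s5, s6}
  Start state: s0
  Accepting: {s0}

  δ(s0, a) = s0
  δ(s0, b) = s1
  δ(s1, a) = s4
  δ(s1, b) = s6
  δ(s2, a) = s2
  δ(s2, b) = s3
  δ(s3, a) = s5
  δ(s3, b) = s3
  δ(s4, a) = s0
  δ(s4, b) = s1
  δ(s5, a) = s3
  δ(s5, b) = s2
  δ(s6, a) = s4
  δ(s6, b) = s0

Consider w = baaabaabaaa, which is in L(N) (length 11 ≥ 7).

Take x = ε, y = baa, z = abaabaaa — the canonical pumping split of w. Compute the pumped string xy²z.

xy^2z = ε·baa·baa·abaabaaa = baabaaabaabaaa.
Reading y = baa takes N from s0 back to s0, so after x·y·y the machine is still in s0, and z then leads to the accepting state s0. Hence baabaaabaabaaa ∈ L(N).

baabaaabaabaaa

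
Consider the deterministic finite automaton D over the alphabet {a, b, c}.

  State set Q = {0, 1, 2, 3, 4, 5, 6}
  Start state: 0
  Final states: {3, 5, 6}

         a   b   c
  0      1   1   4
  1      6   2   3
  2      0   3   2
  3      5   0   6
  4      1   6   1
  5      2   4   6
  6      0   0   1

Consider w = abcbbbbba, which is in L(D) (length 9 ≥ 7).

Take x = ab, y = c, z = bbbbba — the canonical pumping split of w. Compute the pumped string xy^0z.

xy⁰z = xz = ab·bbbbba = abbbbbba.
Reading y = c takes D from 2 back to 2, so after x the machine is still in 2, and z then leads to the accepting state 5. Hence abbbbbba ∈ L(D).

abbbbbba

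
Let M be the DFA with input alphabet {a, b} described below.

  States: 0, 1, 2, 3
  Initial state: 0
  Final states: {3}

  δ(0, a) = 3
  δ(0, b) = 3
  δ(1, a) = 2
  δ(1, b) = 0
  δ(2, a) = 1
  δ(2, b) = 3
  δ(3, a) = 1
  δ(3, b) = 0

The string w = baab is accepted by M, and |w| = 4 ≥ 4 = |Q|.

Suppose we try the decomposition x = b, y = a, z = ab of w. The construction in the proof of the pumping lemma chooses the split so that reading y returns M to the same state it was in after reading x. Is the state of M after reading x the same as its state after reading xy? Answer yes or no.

Run of M on the first 2 characters of w = b a:
  step 0: 0  (start)
  step 1: 3  (read b: 0→3)
  step 2: 1  (read a: 3→1)

After x (step 1): 3. After xy (step 2): 1.
They differ (3 ≠ 1), so y is not a cycle from the state after x; this split is not the one the pumping-lemma construction produces, and pumping y need not keep the string in L(M).

no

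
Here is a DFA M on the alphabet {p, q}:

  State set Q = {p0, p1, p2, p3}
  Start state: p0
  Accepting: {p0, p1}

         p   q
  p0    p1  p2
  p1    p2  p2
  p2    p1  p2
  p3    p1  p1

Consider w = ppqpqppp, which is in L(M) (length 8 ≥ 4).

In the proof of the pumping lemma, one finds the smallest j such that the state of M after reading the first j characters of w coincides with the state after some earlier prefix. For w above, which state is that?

State sequence: p0 -p-> p1 -p-> p2 -q-> p2 -p-> p1 -q-> p2 -p-> p1 -p-> p2 -p-> p1
First repeat at step 3: p2 was already visited.

The earliest repeat is at step j = 3: M is in p2, which it already visited at step i = 2.
The DFA has 4 states, so the proof of the pumping lemma guarantees a repeated state among the first 4+1 visited; the segment between the two visits is the pumpable y.

p2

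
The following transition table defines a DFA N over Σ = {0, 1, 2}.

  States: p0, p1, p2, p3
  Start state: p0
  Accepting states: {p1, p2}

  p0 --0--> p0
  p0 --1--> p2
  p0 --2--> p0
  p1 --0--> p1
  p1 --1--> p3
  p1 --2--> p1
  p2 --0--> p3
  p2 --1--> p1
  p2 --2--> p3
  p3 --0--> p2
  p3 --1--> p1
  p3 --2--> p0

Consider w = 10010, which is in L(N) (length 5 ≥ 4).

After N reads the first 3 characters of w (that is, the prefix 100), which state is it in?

p2

Run of N on the first 3 characters of w = 1 0 0:
  step 0: p0  (start)
  step 1: p2  (read 1: p0→p2)
  step 2: p3  (read 0: p2→p3)
  step 3: p2  (read 0: p3→p2)

After reading 3 characters, N is in state p2.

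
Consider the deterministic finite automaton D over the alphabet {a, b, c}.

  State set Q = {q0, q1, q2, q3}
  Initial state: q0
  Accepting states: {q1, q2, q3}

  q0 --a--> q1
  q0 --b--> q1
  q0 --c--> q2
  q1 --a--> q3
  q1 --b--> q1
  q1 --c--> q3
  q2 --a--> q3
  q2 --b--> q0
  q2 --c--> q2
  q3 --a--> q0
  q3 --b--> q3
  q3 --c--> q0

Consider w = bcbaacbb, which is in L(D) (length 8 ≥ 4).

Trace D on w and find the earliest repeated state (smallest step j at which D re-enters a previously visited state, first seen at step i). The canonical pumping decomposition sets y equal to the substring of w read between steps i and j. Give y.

b

State sequence: q0 -b-> q1 -c-> q3 -b-> q3 -a-> q0 -a-> q1 -c-> q3 -b-> q3 -b-> q3
First repeat at step 3: q3 was already visited.

So i = 2, j = 3, giving x = w[0:2] = bc, y = w[2:3] = b, z = w[3:8] = aacbb.
Check: |xy| = 3 ≤ 4 and |y| = 1 ≥ 1. Reading y takes D from q3 back to q3, so every xyⁱz is accepted.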